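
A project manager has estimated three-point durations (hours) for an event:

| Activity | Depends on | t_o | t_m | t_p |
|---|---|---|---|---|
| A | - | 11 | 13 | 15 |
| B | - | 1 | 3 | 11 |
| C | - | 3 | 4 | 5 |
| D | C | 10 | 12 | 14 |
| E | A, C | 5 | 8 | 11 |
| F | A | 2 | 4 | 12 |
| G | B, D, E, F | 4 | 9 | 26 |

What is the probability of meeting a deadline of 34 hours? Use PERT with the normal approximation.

te_A = (11 + 4·13 + 15)/6 = 78/6 = 13; σ²_A = ((15−11)/6)² = 0.444
te_B = (1 + 4·3 + 11)/6 = 24/6 = 4; σ²_B = ((11−1)/6)² = 2.778
te_C = (3 + 4·4 + 5)/6 = 24/6 = 4; σ²_C = ((5−3)/6)² = 0.111
te_D = (10 + 4·12 + 14)/6 = 72/6 = 12; σ²_D = ((14−10)/6)² = 0.444
te_E = (5 + 4·8 + 11)/6 = 48/6 = 8; σ²_E = ((11−5)/6)² = 1.000
te_F = (2 + 4·4 + 12)/6 = 30/6 = 5; σ²_F = ((12−2)/6)² = 2.778
te_G = (4 + 4·9 + 26)/6 = 66/6 = 11; σ²_G = ((26−4)/6)² = 13.444

Forward pass:
ES_A = 0; EF_A = 13
ES_B = 0; EF_B = 4
ES_C = 0; EF_C = 4
ES_D = 4; EF_D = 4+12 = 16
ES_E = max(EF_A=13, EF_C=4) = 13; EF_E = 13+8 = 21
ES_F = 13; EF_F = 13+5 = 18
ES_G = max(EF_B=4, EF_D=16, EF_E=21, EF_F=18) = 21; EF_G = 21+11 = 32
Expected project duration μ = 32 hours. Critical path: A → E → G.

Variance along critical path = 0.444 + 1.000 + 13.444 = 14.889; σ = √14.889 = 3.859 hours.
Z = (34 − 32) / 3.859 = 0.518
P(T ≤ 34) = Φ(0.518) ≈ 0.698

0.698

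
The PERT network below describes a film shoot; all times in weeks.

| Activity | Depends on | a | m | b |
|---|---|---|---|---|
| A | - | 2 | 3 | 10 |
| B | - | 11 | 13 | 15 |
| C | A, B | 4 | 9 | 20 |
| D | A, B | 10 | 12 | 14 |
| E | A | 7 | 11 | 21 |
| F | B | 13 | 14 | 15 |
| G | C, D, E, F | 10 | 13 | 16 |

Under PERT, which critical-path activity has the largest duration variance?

G

te_A = (2 + 4·3 + 10)/6 = 24/6 = 4; σ²_A = ((10−2)/6)² = 1.778
te_B = (11 + 4·13 + 15)/6 = 78/6 = 13; σ²_B = ((15−11)/6)² = 0.444
te_C = (4 + 4·9 + 20)/6 = 60/6 = 10; σ²_C = ((20−4)/6)² = 7.111
te_D = (10 + 4·12 + 14)/6 = 72/6 = 12; σ²_D = ((14−10)/6)² = 0.444
te_E = (7 + 4·11 + 21)/6 = 72/6 = 12; σ²_E = ((21−7)/6)² = 5.444
te_F = (13 + 4·14 + 15)/6 = 84/6 = 14; σ²_F = ((15−13)/6)² = 0.111
te_G = (10 + 4·13 + 16)/6 = 78/6 = 13; σ²_G = ((16−10)/6)² = 1.000

Forward pass:
ES_A = 0; EF_A = 4
ES_B = 0; EF_B = 13
ES_C = max(EF_A=4, EF_B=13) = 13; EF_C = 13+10 = 23
ES_D = max(EF_A=4, EF_B=13) = 13; EF_D = 13+12 = 25
ES_E = 4; EF_E = 4+12 = 16
ES_F = 13; EF_F = 13+14 = 27
ES_G = max(EF_C=23, EF_D=25, EF_E=16, EF_F=27) = 27; EF_G = 27+13 = 40
Expected project duration μ = 40 weeks. Critical path: B → F → G.

Variances on critical path: σ²_B=0.444, σ²_F=0.111, σ²_G=1.000.
Largest is σ²_G = 1.000.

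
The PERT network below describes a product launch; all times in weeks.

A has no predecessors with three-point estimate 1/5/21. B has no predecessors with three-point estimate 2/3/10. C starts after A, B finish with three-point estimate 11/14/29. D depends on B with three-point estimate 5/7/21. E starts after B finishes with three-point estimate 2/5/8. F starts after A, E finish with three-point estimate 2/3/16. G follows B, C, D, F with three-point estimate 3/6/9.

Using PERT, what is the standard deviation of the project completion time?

4.59 weeks

te_A = (1 + 4·5 + 21)/6 = 42/6 = 7; σ²_A = ((21−1)/6)² = 11.111
te_B = (2 + 4·3 + 10)/6 = 24/6 = 4; σ²_B = ((10−2)/6)² = 1.778
te_C = (11 + 4·14 + 29)/6 = 96/6 = 16; σ²_C = ((29−11)/6)² = 9.000
te_D = (5 + 4·7 + 21)/6 = 54/6 = 9; σ²_D = ((21−5)/6)² = 7.111
te_E = (2 + 4·5 + 8)/6 = 30/6 = 5; σ²_E = ((8−2)/6)² = 1.000
te_F = (2 + 4·3 + 16)/6 = 30/6 = 5; σ²_F = ((16−2)/6)² = 5.444
te_G = (3 + 4·6 + 9)/6 = 36/6 = 6; σ²_G = ((9−3)/6)² = 1.000

Forward pass:
ES_A = 0; EF_A = 7
ES_B = 0; EF_B = 4
ES_C = max(EF_A=7, EF_B=4) = 7; EF_C = 7+16 = 23
ES_D = 4; EF_D = 4+9 = 13
ES_E = 4; EF_E = 4+5 = 9
ES_F = max(EF_A=7, EF_E=9) = 9; EF_F = 9+5 = 14
ES_G = max(EF_B=4, EF_C=23, EF_D=13, EF_F=14) = 23; EF_G = 23+6 = 29
Expected project duration μ = 29 weeks. Critical path: A → C → G.

Variance along critical path = 11.111 + 9.000 + 1.000 = 21.111
σ = √21.111 = 4.595 weeks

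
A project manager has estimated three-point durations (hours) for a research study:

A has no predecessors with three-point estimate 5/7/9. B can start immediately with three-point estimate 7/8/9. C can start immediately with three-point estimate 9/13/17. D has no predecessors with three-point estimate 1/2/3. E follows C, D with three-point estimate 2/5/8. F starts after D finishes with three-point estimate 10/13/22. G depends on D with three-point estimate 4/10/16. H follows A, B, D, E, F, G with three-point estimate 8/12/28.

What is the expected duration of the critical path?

32 hours

te_A = (5 + 4·7 + 9)/6 = 42/6 = 7
te_B = (7 + 4·8 + 9)/6 = 48/6 = 8
te_C = (9 + 4·13 + 17)/6 = 78/6 = 13
te_D = (1 + 4·2 + 3)/6 = 12/6 = 2
te_E = (2 + 4·5 + 8)/6 = 30/6 = 5
te_F = (10 + 4·13 + 22)/6 = 84/6 = 14
te_G = (4 + 4·10 + 16)/6 = 60/6 = 10
te_H = (8 + 4·12 + 28)/6 = 84/6 = 14

Forward pass:
ES_A = 0; EF_A = 7
ES_B = 0; EF_B = 8
ES_C = 0; EF_C = 13
ES_D = 0; EF_D = 2
ES_E = max(EF_C=13, EF_D=2) = 13; EF_E = 13+5 = 18
ES_F = 2; EF_F = 2+14 = 16
ES_G = 2; EF_G = 2+10 = 12
ES_H = max(EF_A=7, EF_B=8, EF_D=2, EF_E=18, EF_F=16, EF_G=12) = 18; EF_H = 18+14 = 32
Expected project duration μ = 32 hours. Critical path: C → E → H.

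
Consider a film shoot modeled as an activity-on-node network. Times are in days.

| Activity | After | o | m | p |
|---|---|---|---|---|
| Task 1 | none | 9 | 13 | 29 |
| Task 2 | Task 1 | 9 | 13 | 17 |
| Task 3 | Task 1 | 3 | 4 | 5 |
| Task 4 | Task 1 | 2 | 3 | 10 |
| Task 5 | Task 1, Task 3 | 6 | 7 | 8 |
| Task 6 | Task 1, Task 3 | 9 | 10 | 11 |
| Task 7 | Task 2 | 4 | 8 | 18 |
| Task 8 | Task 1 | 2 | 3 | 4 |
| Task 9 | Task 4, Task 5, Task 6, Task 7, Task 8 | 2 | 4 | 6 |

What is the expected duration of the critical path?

te_Task 1 = (9 + 4·13 + 29)/6 = 90/6 = 15
te_Task 2 = (9 + 4·13 + 17)/6 = 78/6 = 13
te_Task 3 = (3 + 4·4 + 5)/6 = 24/6 = 4
te_Task 4 = (2 + 4·3 + 10)/6 = 24/6 = 4
te_Task 5 = (6 + 4·7 + 8)/6 = 42/6 = 7
te_Task 6 = (9 + 4·10 + 11)/6 = 60/6 = 10
te_Task 7 = (4 + 4·8 + 18)/6 = 54/6 = 9
te_Task 8 = (2 + 4·3 + 4)/6 = 18/6 = 3
te_Task 9 = (2 + 4·4 + 6)/6 = 24/6 = 4

Forward pass:
ES_Task 1 = 0; EF_Task 1 = 15
ES_Task 2 = 15; EF_Task 2 = 15+13 = 28
ES_Task 3 = 15; EF_Task 3 = 15+4 = 19
ES_Task 4 = 15; EF_Task 4 = 15+4 = 19
ES_Task 5 = max(EF_Task 1=15, EF_Task 3=19) = 19; EF_Task 5 = 19+7 = 26
ES_Task 6 = max(EF_Task 1=15, EF_Task 3=19) = 19; EF_Task 6 = 19+10 = 29
ES_Task 7 = 28; EF_Task 7 = 28+9 = 37
ES_Task 8 = 15; EF_Task 8 = 15+3 = 18
ES_Task 9 = max(EF_Task 4=19, EF_Task 5=26, EF_Task 6=29, EF_Task 7=37, EF_Task 8=18) = 37; EF_Task 9 = 37+4 = 41
Expected project duration μ = 41 days. Critical path: Task 1 → Task 2 → Task 7 → Task 9.

41 days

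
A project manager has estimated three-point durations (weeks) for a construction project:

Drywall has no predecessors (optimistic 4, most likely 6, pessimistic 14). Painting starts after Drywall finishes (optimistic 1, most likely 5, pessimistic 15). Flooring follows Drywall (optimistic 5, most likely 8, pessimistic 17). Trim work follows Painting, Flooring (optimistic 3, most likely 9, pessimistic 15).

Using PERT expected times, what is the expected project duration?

25 weeks

te_Drywall = (4 + 4·6 + 14)/6 = 42/6 = 7
te_Painting = (1 + 4·5 + 15)/6 = 36/6 = 6
te_Flooring = (5 + 4·8 + 17)/6 = 54/6 = 9
te_Trim work = (3 + 4·9 + 15)/6 = 54/6 = 9

Forward pass:
ES_Drywall = 0; EF_Drywall = 7
ES_Painting = 7; EF_Painting = 7+6 = 13
ES_Flooring = 7; EF_Flooring = 7+9 = 16
ES_Trim work = max(EF_Painting=13, EF_Flooring=16) = 16; EF_Trim work = 16+9 = 25
Expected project duration μ = 25 weeks. Critical path: Drywall → Flooring → Trim work.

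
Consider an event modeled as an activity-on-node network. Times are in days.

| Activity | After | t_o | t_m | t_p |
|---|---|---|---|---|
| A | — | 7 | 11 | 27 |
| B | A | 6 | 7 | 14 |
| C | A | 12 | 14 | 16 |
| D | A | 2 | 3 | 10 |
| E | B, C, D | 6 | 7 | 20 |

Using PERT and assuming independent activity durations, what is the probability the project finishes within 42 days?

0.927

te_A = (7 + 4·11 + 27)/6 = 78/6 = 13; σ²_A = ((27−7)/6)² = 11.111
te_B = (6 + 4·7 + 14)/6 = 48/6 = 8; σ²_B = ((14−6)/6)² = 1.778
te_C = (12 + 4·14 + 16)/6 = 84/6 = 14; σ²_C = ((16−12)/6)² = 0.444
te_D = (2 + 4·3 + 10)/6 = 24/6 = 4; σ²_D = ((10−2)/6)² = 1.778
te_E = (6 + 4·7 + 20)/6 = 54/6 = 9; σ²_E = ((20−6)/6)² = 5.444

Forward pass:
ES_A = 0; EF_A = 13
ES_B = 13; EF_B = 13+8 = 21
ES_C = 13; EF_C = 13+14 = 27
ES_D = 13; EF_D = 13+4 = 17
ES_E = max(EF_B=21, EF_C=27, EF_D=17) = 27; EF_E = 27+9 = 36
Expected project duration μ = 36 days. Critical path: A → C → E.

Variance along critical path = 11.111 + 0.444 + 5.444 = 17.000; σ = √17.000 = 4.123 days.
Z = (42 − 36) / 4.123 = 1.455
P(T ≤ 42) = Φ(1.455) ≈ 0.927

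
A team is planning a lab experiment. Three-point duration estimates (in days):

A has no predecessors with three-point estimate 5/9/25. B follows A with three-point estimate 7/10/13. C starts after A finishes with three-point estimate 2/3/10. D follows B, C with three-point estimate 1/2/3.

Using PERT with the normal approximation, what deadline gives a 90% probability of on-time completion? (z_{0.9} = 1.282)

te_A = (5 + 4·9 + 25)/6 = 66/6 = 11; σ²_A = ((25−5)/6)² = 11.111
te_B = (7 + 4·10 + 13)/6 = 60/6 = 10; σ²_B = ((13−7)/6)² = 1.000
te_C = (2 + 4·3 + 10)/6 = 24/6 = 4; σ²_C = ((10−2)/6)² = 1.778
te_D = (1 + 4·2 + 3)/6 = 12/6 = 2; σ²_D = ((3−1)/6)² = 0.111

Forward pass:
ES_A = 0; EF_A = 11
ES_B = 11; EF_B = 11+10 = 21
ES_C = 11; EF_C = 11+4 = 15
ES_D = max(EF_B=21, EF_C=15) = 21; EF_D = 21+2 = 23
Expected project duration μ = 23 days. Critical path: A → B → D.

Variance along critical path = 11.111 + 1.000 + 0.111 = 12.222; σ = 3.496 days.
D = μ + z·σ = 23 + 1.282·3.496 = 27.5 days

27.5 days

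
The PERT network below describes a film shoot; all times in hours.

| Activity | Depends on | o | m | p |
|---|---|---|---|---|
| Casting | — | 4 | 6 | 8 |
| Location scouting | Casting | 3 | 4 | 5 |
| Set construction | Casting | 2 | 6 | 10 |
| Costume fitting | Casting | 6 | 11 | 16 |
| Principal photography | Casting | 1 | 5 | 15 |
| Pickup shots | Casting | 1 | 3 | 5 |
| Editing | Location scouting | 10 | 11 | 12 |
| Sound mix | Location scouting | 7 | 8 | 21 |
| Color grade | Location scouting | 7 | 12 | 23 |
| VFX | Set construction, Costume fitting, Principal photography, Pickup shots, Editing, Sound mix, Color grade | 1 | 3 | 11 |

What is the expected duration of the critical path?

27 hours

te_Casting = (4 + 4·6 + 8)/6 = 36/6 = 6
te_Location scouting = (3 + 4·4 + 5)/6 = 24/6 = 4
te_Set construction = (2 + 4·6 + 10)/6 = 36/6 = 6
te_Costume fitting = (6 + 4·11 + 16)/6 = 66/6 = 11
te_Principal photography = (1 + 4·5 + 15)/6 = 36/6 = 6
te_Pickup shots = (1 + 4·3 + 5)/6 = 18/6 = 3
te_Editing = (10 + 4·11 + 12)/6 = 66/6 = 11
te_Sound mix = (7 + 4·8 + 21)/6 = 60/6 = 10
te_Color grade = (7 + 4·12 + 23)/6 = 78/6 = 13
te_VFX = (1 + 4·3 + 11)/6 = 24/6 = 4

Forward pass:
ES_Casting = 0; EF_Casting = 6
ES_Location scouting = 6; EF_Location scouting = 6+4 = 10
ES_Set construction = 6; EF_Set construction = 6+6 = 12
ES_Costume fitting = 6; EF_Costume fitting = 6+11 = 17
ES_Principal photography = 6; EF_Principal photography = 6+6 = 12
ES_Pickup shots = 6; EF_Pickup shots = 6+3 = 9
ES_Editing = 10; EF_Editing = 10+11 = 21
ES_Sound mix = 10; EF_Sound mix = 10+10 = 20
ES_Color grade = 10; EF_Color grade = 10+13 = 23
ES_VFX = max(EF_Set construction=12, EF_Costume fitting=17, EF_Principal photography=12, EF_Pickup shots=9, EF_Editing=21, EF_Sound mix=20, EF_Color grade=23) = 23; EF_VFX = 23+4 = 27
Expected project duration μ = 27 hours. Critical path: Casting → Location scouting → Color grade → VFX.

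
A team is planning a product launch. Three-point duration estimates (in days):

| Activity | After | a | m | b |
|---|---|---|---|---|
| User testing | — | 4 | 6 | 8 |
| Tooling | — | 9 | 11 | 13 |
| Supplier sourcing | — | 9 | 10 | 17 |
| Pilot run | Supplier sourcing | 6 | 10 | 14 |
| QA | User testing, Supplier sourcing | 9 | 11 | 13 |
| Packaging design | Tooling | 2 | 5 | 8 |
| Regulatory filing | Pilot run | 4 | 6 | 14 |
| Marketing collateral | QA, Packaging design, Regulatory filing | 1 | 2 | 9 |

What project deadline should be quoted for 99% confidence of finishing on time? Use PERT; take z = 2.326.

te_User testing = (4 + 4·6 + 8)/6 = 36/6 = 6; σ²_User testing = ((8−4)/6)² = 0.444
te_Tooling = (9 + 4·11 + 13)/6 = 66/6 = 11; σ²_Tooling = ((13−9)/6)² = 0.444
te_Supplier sourcing = (9 + 4·10 + 17)/6 = 66/6 = 11; σ²_Supplier sourcing = ((17−9)/6)² = 1.778
te_Pilot run = (6 + 4·10 + 14)/6 = 60/6 = 10; σ²_Pilot run = ((14−6)/6)² = 1.778
te_QA = (9 + 4·11 + 13)/6 = 66/6 = 11; σ²_QA = ((13−9)/6)² = 0.444
te_Packaging design = (2 + 4·5 + 8)/6 = 30/6 = 5; σ²_Packaging design = ((8−2)/6)² = 1.000
te_Regulatory filing = (4 + 4·6 + 14)/6 = 42/6 = 7; σ²_Regulatory filing = ((14−4)/6)² = 2.778
te_Marketing collateral = (1 + 4·2 + 9)/6 = 18/6 = 3; σ²_Marketing collateral = ((9−1)/6)² = 1.778

Forward pass:
ES_User testing = 0; EF_User testing = 6
ES_Tooling = 0; EF_Tooling = 11
ES_Supplier sourcing = 0; EF_Supplier sourcing = 11
ES_Pilot run = 11; EF_Pilot run = 11+10 = 21
ES_QA = max(EF_User testing=6, EF_Supplier sourcing=11) = 11; EF_QA = 11+11 = 22
ES_Packaging design = 11; EF_Packaging design = 11+5 = 16
ES_Regulatory filing = 21; EF_Regulatory filing = 21+7 = 28
ES_Marketing collateral = max(EF_QA=22, EF_Packaging design=16, EF_Regulatory filing=28) = 28; EF_Marketing collateral = 28+3 = 31
Expected project duration μ = 31 days. Critical path: Supplier sourcing → Pilot run → Regulatory filing → Marketing collateral.

Variance along critical path = 1.778 + 1.778 + 2.778 + 1.778 = 8.111; σ = 2.848 days.
D = μ + z·σ = 31 + 2.326·2.848 = 37.6 days

37.6 days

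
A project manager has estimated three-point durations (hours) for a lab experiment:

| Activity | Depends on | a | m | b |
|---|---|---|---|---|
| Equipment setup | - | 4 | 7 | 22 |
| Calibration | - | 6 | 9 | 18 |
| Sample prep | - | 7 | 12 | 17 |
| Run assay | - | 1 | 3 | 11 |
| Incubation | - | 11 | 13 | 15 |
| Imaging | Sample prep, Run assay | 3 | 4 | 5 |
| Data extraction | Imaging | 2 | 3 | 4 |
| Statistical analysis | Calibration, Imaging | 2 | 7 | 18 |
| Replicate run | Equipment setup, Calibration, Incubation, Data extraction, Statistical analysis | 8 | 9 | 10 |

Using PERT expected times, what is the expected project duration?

te_Equipment setup = (4 + 4·7 + 22)/6 = 54/6 = 9
te_Calibration = (6 + 4·9 + 18)/6 = 60/6 = 10
te_Sample prep = (7 + 4·12 + 17)/6 = 72/6 = 12
te_Run assay = (1 + 4·3 + 11)/6 = 24/6 = 4
te_Incubation = (11 + 4·13 + 15)/6 = 78/6 = 13
te_Imaging = (3 + 4·4 + 5)/6 = 24/6 = 4
te_Data extraction = (2 + 4·3 + 4)/6 = 18/6 = 3
te_Statistical analysis = (2 + 4·7 + 18)/6 = 48/6 = 8
te_Replicate run = (8 + 4·9 + 10)/6 = 54/6 = 9

Forward pass:
ES_Equipment setup = 0; EF_Equipment setup = 9
ES_Calibration = 0; EF_Calibration = 10
ES_Sample prep = 0; EF_Sample prep = 12
ES_Run assay = 0; EF_Run assay = 4
ES_Incubation = 0; EF_Incubation = 13
ES_Imaging = max(EF_Sample prep=12, EF_Run assay=4) = 12; EF_Imaging = 12+4 = 16
ES_Data extraction = 16; EF_Data extraction = 16+3 = 19
ES_Statistical analysis = max(EF_Calibration=10, EF_Imaging=16) = 16; EF_Statistical analysis = 16+8 = 24
ES_Replicate run = max(EF_Equipment setup=9, EF_Calibration=10, EF_Incubation=13, EF_Data extraction=19, EF_Statistical analysis=24) = 24; EF_Replicate run = 24+9 = 33
Expected project duration μ = 33 hours. Critical path: Sample prep → Imaging → Statistical analysis → Replicate run.

33 hours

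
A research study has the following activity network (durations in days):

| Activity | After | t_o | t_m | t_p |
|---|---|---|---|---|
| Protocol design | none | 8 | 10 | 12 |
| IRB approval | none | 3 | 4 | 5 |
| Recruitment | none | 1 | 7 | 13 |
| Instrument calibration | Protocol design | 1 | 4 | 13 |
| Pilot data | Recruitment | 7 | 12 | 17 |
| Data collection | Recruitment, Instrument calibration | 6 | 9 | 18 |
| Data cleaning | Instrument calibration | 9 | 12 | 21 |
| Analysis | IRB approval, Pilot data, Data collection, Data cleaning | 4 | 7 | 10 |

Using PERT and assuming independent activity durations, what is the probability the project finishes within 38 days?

0.836

te_Protocol design = (8 + 4·10 + 12)/6 = 60/6 = 10; σ²_Protocol design = ((12−8)/6)² = 0.444
te_IRB approval = (3 + 4·4 + 5)/6 = 24/6 = 4; σ²_IRB approval = ((5−3)/6)² = 0.111
te_Recruitment = (1 + 4·7 + 13)/6 = 42/6 = 7; σ²_Recruitment = ((13−1)/6)² = 4.000
te_Instrument calibration = (1 + 4·4 + 13)/6 = 30/6 = 5; σ²_Instrument calibration = ((13−1)/6)² = 4.000
te_Pilot data = (7 + 4·12 + 17)/6 = 72/6 = 12; σ²_Pilot data = ((17−7)/6)² = 2.778
te_Data collection = (6 + 4·9 + 18)/6 = 60/6 = 10; σ²_Data collection = ((18−6)/6)² = 4.000
te_Data cleaning = (9 + 4·12 + 21)/6 = 78/6 = 13; σ²_Data cleaning = ((21−9)/6)² = 4.000
te_Analysis = (4 + 4·7 + 10)/6 = 42/6 = 7; σ²_Analysis = ((10−4)/6)² = 1.000

Forward pass:
ES_Protocol design = 0; EF_Protocol design = 10
ES_IRB approval = 0; EF_IRB approval = 4
ES_Recruitment = 0; EF_Recruitment = 7
ES_Instrument calibration = 10; EF_Instrument calibration = 10+5 = 15
ES_Pilot data = 7; EF_Pilot data = 7+12 = 19
ES_Data collection = max(EF_Recruitment=7, EF_Instrument calibration=15) = 15; EF_Data collection = 15+10 = 25
ES_Data cleaning = 15; EF_Data cleaning = 15+13 = 28
ES_Analysis = max(EF_IRB approval=4, EF_Pilot data=19, EF_Data collection=25, EF_Data cleaning=28) = 28; EF_Analysis = 28+7 = 35
Expected project duration μ = 35 days. Critical path: Protocol design → Instrument calibration → Data cleaning → Analysis.

Variance along critical path = 0.444 + 4.000 + 4.000 + 1.000 = 9.444; σ = √9.444 = 3.073 days.
Z = (38 − 35) / 3.073 = 0.976
P(T ≤ 38) = Φ(0.976) ≈ 0.836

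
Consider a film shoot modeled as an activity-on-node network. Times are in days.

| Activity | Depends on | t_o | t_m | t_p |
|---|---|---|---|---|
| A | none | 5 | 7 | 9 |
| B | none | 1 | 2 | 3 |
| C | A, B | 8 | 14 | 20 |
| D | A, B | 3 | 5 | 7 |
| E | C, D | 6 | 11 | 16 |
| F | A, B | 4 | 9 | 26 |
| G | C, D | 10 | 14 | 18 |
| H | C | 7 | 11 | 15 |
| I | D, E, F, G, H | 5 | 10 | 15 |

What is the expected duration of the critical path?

45 days

te_A = (5 + 4·7 + 9)/6 = 42/6 = 7
te_B = (1 + 4·2 + 3)/6 = 12/6 = 2
te_C = (8 + 4·14 + 20)/6 = 84/6 = 14
te_D = (3 + 4·5 + 7)/6 = 30/6 = 5
te_E = (6 + 4·11 + 16)/6 = 66/6 = 11
te_F = (4 + 4·9 + 26)/6 = 66/6 = 11
te_G = (10 + 4·14 + 18)/6 = 84/6 = 14
te_H = (7 + 4·11 + 15)/6 = 66/6 = 11
te_I = (5 + 4·10 + 15)/6 = 60/6 = 10

Forward pass:
ES_A = 0; EF_A = 7
ES_B = 0; EF_B = 2
ES_C = max(EF_A=7, EF_B=2) = 7; EF_C = 7+14 = 21
ES_D = max(EF_A=7, EF_B=2) = 7; EF_D = 7+5 = 12
ES_E = max(EF_C=21, EF_D=12) = 21; EF_E = 21+11 = 32
ES_F = max(EF_A=7, EF_B=2) = 7; EF_F = 7+11 = 18
ES_G = max(EF_C=21, EF_D=12) = 21; EF_G = 21+14 = 35
ES_H = 21; EF_H = 21+11 = 32
ES_I = max(EF_D=12, EF_E=32, EF_F=18, EF_G=35, EF_H=32) = 35; EF_I = 35+10 = 45
Expected project duration μ = 45 days. Critical path: A → C → G → I.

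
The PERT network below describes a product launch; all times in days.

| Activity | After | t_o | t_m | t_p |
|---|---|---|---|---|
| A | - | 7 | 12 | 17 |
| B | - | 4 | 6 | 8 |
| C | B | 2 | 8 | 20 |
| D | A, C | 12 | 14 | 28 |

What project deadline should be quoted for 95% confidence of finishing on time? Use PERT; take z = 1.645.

te_A = (7 + 4·12 + 17)/6 = 72/6 = 12; σ²_A = ((17−7)/6)² = 2.778
te_B = (4 + 4·6 + 8)/6 = 36/6 = 6; σ²_B = ((8−4)/6)² = 0.444
te_C = (2 + 4·8 + 20)/6 = 54/6 = 9; σ²_C = ((20−2)/6)² = 9.000
te_D = (12 + 4·14 + 28)/6 = 96/6 = 16; σ²_D = ((28−12)/6)² = 7.111

Forward pass:
ES_A = 0; EF_A = 12
ES_B = 0; EF_B = 6
ES_C = 6; EF_C = 6+9 = 15
ES_D = max(EF_A=12, EF_C=15) = 15; EF_D = 15+16 = 31
Expected project duration μ = 31 days. Critical path: B → C → D.

Variance along critical path = 0.444 + 9.000 + 7.111 = 16.556; σ = 4.069 days.
D = μ + z·σ = 31 + 1.645·4.069 = 37.7 days

37.7 days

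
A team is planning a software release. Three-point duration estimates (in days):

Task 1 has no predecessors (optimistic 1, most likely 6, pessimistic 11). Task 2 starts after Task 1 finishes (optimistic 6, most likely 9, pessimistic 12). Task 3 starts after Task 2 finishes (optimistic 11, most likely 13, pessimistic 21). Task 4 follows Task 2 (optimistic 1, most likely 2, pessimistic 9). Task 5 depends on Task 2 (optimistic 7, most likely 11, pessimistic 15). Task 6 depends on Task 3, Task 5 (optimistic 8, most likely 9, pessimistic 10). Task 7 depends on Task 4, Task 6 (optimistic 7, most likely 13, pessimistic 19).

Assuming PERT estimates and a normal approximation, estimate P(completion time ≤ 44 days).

0.016

te_Task 1 = (1 + 4·6 + 11)/6 = 36/6 = 6; σ²_Task 1 = ((11−1)/6)² = 2.778
te_Task 2 = (6 + 4·9 + 12)/6 = 54/6 = 9; σ²_Task 2 = ((12−6)/6)² = 1.000
te_Task 3 = (11 + 4·13 + 21)/6 = 84/6 = 14; σ²_Task 3 = ((21−11)/6)² = 2.778
te_Task 4 = (1 + 4·2 + 9)/6 = 18/6 = 3; σ²_Task 4 = ((9−1)/6)² = 1.778
te_Task 5 = (7 + 4·11 + 15)/6 = 66/6 = 11; σ²_Task 5 = ((15−7)/6)² = 1.778
te_Task 6 = (8 + 4·9 + 10)/6 = 54/6 = 9; σ²_Task 6 = ((10−8)/6)² = 0.111
te_Task 7 = (7 + 4·13 + 19)/6 = 78/6 = 13; σ²_Task 7 = ((19−7)/6)² = 4.000

Forward pass:
ES_Task 1 = 0; EF_Task 1 = 6
ES_Task 2 = 6; EF_Task 2 = 6+9 = 15
ES_Task 3 = 15; EF_Task 3 = 15+14 = 29
ES_Task 4 = 15; EF_Task 4 = 15+3 = 18
ES_Task 5 = 15; EF_Task 5 = 15+11 = 26
ES_Task 6 = max(EF_Task 3=29, EF_Task 5=26) = 29; EF_Task 6 = 29+9 = 38
ES_Task 7 = max(EF_Task 4=18, EF_Task 6=38) = 38; EF_Task 7 = 38+13 = 51
Expected project duration μ = 51 days. Critical path: Task 1 → Task 2 → Task 3 → Task 6 → Task 7.

Variance along critical path = 2.778 + 1.000 + 2.778 + 0.111 + 4.000 = 10.667; σ = √10.667 = 3.266 days.
Z = (44 − 51) / 3.266 = -2.143
P(T ≤ 44) = Φ(-2.143) ≈ 0.016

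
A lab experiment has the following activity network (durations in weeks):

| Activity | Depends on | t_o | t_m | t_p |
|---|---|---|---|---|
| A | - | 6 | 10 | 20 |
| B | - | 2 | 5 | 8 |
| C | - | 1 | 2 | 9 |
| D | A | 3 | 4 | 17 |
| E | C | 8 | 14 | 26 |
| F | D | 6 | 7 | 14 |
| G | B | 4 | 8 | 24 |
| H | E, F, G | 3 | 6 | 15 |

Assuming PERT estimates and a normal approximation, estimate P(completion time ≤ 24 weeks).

te_A = (6 + 4·10 + 20)/6 = 66/6 = 11; σ²_A = ((20−6)/6)² = 5.444
te_B = (2 + 4·5 + 8)/6 = 30/6 = 5; σ²_B = ((8−2)/6)² = 1.000
te_C = (1 + 4·2 + 9)/6 = 18/6 = 3; σ²_C = ((9−1)/6)² = 1.778
te_D = (3 + 4·4 + 17)/6 = 36/6 = 6; σ²_D = ((17−3)/6)² = 5.444
te_E = (8 + 4·14 + 26)/6 = 90/6 = 15; σ²_E = ((26−8)/6)² = 9.000
te_F = (6 + 4·7 + 14)/6 = 48/6 = 8; σ²_F = ((14−6)/6)² = 1.778
te_G = (4 + 4·8 + 24)/6 = 60/6 = 10; σ²_G = ((24−4)/6)² = 11.111
te_H = (3 + 4·6 + 15)/6 = 42/6 = 7; σ²_H = ((15−3)/6)² = 4.000

Forward pass:
ES_A = 0; EF_A = 11
ES_B = 0; EF_B = 5
ES_C = 0; EF_C = 3
ES_D = 11; EF_D = 11+6 = 17
ES_E = 3; EF_E = 3+15 = 18
ES_F = 17; EF_F = 17+8 = 25
ES_G = 5; EF_G = 5+10 = 15
ES_H = max(EF_E=18, EF_F=25, EF_G=15) = 25; EF_H = 25+7 = 32
Expected project duration μ = 32 weeks. Critical path: A → D → F → H.

Variance along critical path = 5.444 + 5.444 + 1.778 + 4.000 = 16.667; σ = √16.667 = 4.082 weeks.
Z = (24 − 32) / 4.082 = -1.960
P(T ≤ 24) = Φ(-1.960) ≈ 0.025

0.025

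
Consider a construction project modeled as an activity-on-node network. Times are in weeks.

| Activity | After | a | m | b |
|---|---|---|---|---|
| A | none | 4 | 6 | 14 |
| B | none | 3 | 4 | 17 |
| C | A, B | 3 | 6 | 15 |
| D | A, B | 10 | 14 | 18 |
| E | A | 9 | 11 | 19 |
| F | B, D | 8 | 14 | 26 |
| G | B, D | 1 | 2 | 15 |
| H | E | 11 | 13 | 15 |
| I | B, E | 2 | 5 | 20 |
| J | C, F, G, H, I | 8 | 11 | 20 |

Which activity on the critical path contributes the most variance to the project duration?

te_A = (4 + 4·6 + 14)/6 = 42/6 = 7; σ²_A = ((14−4)/6)² = 2.778
te_B = (3 + 4·4 + 17)/6 = 36/6 = 6; σ²_B = ((17−3)/6)² = 5.444
te_C = (3 + 4·6 + 15)/6 = 42/6 = 7; σ²_C = ((15−3)/6)² = 4.000
te_D = (10 + 4·14 + 18)/6 = 84/6 = 14; σ²_D = ((18−10)/6)² = 1.778
te_E = (9 + 4·11 + 19)/6 = 72/6 = 12; σ²_E = ((19−9)/6)² = 2.778
te_F = (8 + 4·14 + 26)/6 = 90/6 = 15; σ²_F = ((26−8)/6)² = 9.000
te_G = (1 + 4·2 + 15)/6 = 24/6 = 4; σ²_G = ((15−1)/6)² = 5.444
te_H = (11 + 4·13 + 15)/6 = 78/6 = 13; σ²_H = ((15−11)/6)² = 0.444
te_I = (2 + 4·5 + 20)/6 = 42/6 = 7; σ²_I = ((20−2)/6)² = 9.000
te_J = (8 + 4·11 + 20)/6 = 72/6 = 12; σ²_J = ((20−8)/6)² = 4.000

Forward pass:
ES_A = 0; EF_A = 7
ES_B = 0; EF_B = 6
ES_C = max(EF_A=7, EF_B=6) = 7; EF_C = 7+7 = 14
ES_D = max(EF_A=7, EF_B=6) = 7; EF_D = 7+14 = 21
ES_E = 7; EF_E = 7+12 = 19
ES_F = max(EF_B=6, EF_D=21) = 21; EF_F = 21+15 = 36
ES_G = max(EF_B=6, EF_D=21) = 21; EF_G = 21+4 = 25
ES_H = 19; EF_H = 19+13 = 32
ES_I = max(EF_B=6, EF_E=19) = 19; EF_I = 19+7 = 26
ES_J = max(EF_C=14, EF_F=36, EF_G=25, EF_H=32, EF_I=26) = 36; EF_J = 36+12 = 48
Expected project duration μ = 48 weeks. Critical path: A → D → F → J.

Variances on critical path: σ²_A=2.778, σ²_D=1.778, σ²_F=9.000, σ²_J=4.000.
Largest is σ²_F = 9.000.

F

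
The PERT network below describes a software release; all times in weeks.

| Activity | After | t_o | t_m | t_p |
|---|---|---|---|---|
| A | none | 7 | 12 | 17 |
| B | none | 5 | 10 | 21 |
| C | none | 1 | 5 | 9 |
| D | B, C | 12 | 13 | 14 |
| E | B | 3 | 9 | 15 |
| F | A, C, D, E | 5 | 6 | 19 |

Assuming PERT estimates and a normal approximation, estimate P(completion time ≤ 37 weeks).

te_A = (7 + 4·12 + 17)/6 = 72/6 = 12; σ²_A = ((17−7)/6)² = 2.778
te_B = (5 + 4·10 + 21)/6 = 66/6 = 11; σ²_B = ((21−5)/6)² = 7.111
te_C = (1 + 4·5 + 9)/6 = 30/6 = 5; σ²_C = ((9−1)/6)² = 1.778
te_D = (12 + 4·13 + 14)/6 = 78/6 = 13; σ²_D = ((14−12)/6)² = 0.111
te_E = (3 + 4·9 + 15)/6 = 54/6 = 9; σ²_E = ((15−3)/6)² = 4.000
te_F = (5 + 4·6 + 19)/6 = 48/6 = 8; σ²_F = ((19−5)/6)² = 5.444

Forward pass:
ES_A = 0; EF_A = 12
ES_B = 0; EF_B = 11
ES_C = 0; EF_C = 5
ES_D = max(EF_B=11, EF_C=5) = 11; EF_D = 11+13 = 24
ES_E = 11; EF_E = 11+9 = 20
ES_F = max(EF_A=12, EF_C=5, EF_D=24, EF_E=20) = 24; EF_F = 24+8 = 32
Expected project duration μ = 32 weeks. Critical path: B → D → F.

Variance along critical path = 7.111 + 0.111 + 5.444 = 12.667; σ = √12.667 = 3.559 weeks.
Z = (37 − 32) / 3.559 = 1.405
P(T ≤ 37) = Φ(1.405) ≈ 0.920

0.920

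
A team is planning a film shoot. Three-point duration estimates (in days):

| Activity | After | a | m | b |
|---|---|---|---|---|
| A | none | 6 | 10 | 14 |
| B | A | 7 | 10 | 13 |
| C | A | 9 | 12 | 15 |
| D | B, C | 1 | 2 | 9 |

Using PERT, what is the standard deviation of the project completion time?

2.13 days

te_A = (6 + 4·10 + 14)/6 = 60/6 = 10; σ²_A = ((14−6)/6)² = 1.778
te_B = (7 + 4·10 + 13)/6 = 60/6 = 10; σ²_B = ((13−7)/6)² = 1.000
te_C = (9 + 4·12 + 15)/6 = 72/6 = 12; σ²_C = ((15−9)/6)² = 1.000
te_D = (1 + 4·2 + 9)/6 = 18/6 = 3; σ²_D = ((9−1)/6)² = 1.778

Forward pass:
ES_A = 0; EF_A = 10
ES_B = 10; EF_B = 10+10 = 20
ES_C = 10; EF_C = 10+12 = 22
ES_D = max(EF_B=20, EF_C=22) = 22; EF_D = 22+3 = 25
Expected project duration μ = 25 days. Critical path: A → C → D.

Variance along critical path = 1.778 + 1.000 + 1.778 = 4.556
σ = √4.556 = 2.134 days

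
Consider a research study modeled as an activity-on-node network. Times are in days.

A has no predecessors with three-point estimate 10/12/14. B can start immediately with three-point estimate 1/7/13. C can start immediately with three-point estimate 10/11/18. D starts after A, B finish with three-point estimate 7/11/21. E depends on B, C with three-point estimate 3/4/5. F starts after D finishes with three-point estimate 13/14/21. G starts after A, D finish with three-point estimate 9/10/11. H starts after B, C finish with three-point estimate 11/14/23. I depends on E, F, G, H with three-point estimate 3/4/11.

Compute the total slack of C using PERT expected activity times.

te_A = (10 + 4·12 + 14)/6 = 72/6 = 12
te_B = (1 + 4·7 + 13)/6 = 42/6 = 7
te_C = (10 + 4·11 + 18)/6 = 72/6 = 12
te_D = (7 + 4·11 + 21)/6 = 72/6 = 12
te_E = (3 + 4·4 + 5)/6 = 24/6 = 4
te_F = (13 + 4·14 + 21)/6 = 90/6 = 15
te_G = (9 + 4·10 + 11)/6 = 60/6 = 10
te_H = (11 + 4·14 + 23)/6 = 90/6 = 15
te_I = (3 + 4·4 + 11)/6 = 30/6 = 5

Forward pass:
ES_A = 0; EF_A = 12
ES_B = 0; EF_B = 7
ES_C = 0; EF_C = 12
ES_D = max(EF_A=12, EF_B=7) = 12; EF_D = 12+12 = 24
ES_E = max(EF_B=7, EF_C=12) = 12; EF_E = 12+4 = 16
ES_F = 24; EF_F = 24+15 = 39
ES_G = max(EF_A=12, EF_D=24) = 24; EF_G = 24+10 = 34
ES_H = max(EF_B=7, EF_C=12) = 12; EF_H = 12+15 = 27
ES_I = max(EF_E=16, EF_F=39, EF_G=34, EF_H=27) = 39; EF_I = 39+5 = 44
Expected project duration μ = 44 days. Critical path: A → D → F → I.

Backward pass:
LF_I = 44; LS_I = 44−5 = 39
LF_H = LS_I = 39; LS_H = 39−15 = 24
LF_G = LS_I = 39; LS_G = 39−10 = 29
LF_F = LS_I = 39; LS_F = 39−15 = 24
LF_E = LS_I = 39; LS_E = 39−4 = 35
LF_D = min(LS_F=24, LS_G=29) = 24; LS_D = 24−12 = 12
LF_C = min(LS_E=35, LS_H=24) = 24; LS_C = 24−12 = 12
LF_B = min(LS_D=12, LS_E=35, LS_H=24) = 12; LS_B = 12−7 = 5
LF_A = min(LS_D=12, LS_G=29) = 12; LS_A = 12−12 = 0
Slack_C = LS_C − ES_C = 12 − 0 = 12

12 days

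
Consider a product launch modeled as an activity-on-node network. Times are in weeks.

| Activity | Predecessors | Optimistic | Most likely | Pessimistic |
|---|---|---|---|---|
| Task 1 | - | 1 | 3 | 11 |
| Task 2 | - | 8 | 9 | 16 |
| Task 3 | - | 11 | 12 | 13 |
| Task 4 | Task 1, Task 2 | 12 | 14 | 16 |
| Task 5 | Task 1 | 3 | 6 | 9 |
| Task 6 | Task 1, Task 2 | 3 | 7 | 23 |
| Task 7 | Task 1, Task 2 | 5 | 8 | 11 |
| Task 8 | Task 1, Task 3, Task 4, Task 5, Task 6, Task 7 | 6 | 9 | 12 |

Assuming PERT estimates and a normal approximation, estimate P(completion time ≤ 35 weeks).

0.867

te_Task 1 = (1 + 4·3 + 11)/6 = 24/6 = 4; σ²_Task 1 = ((11−1)/6)² = 2.778
te_Task 2 = (8 + 4·9 + 16)/6 = 60/6 = 10; σ²_Task 2 = ((16−8)/6)² = 1.778
te_Task 3 = (11 + 4·12 + 13)/6 = 72/6 = 12; σ²_Task 3 = ((13−11)/6)² = 0.111
te_Task 4 = (12 + 4·14 + 16)/6 = 84/6 = 14; σ²_Task 4 = ((16−12)/6)² = 0.444
te_Task 5 = (3 + 4·6 + 9)/6 = 36/6 = 6; σ²_Task 5 = ((9−3)/6)² = 1.000
te_Task 6 = (3 + 4·7 + 23)/6 = 54/6 = 9; σ²_Task 6 = ((23−3)/6)² = 11.111
te_Task 7 = (5 + 4·8 + 11)/6 = 48/6 = 8; σ²_Task 7 = ((11−5)/6)² = 1.000
te_Task 8 = (6 + 4·9 + 12)/6 = 54/6 = 9; σ²_Task 8 = ((12−6)/6)² = 1.000

Forward pass:
ES_Task 1 = 0; EF_Task 1 = 4
ES_Task 2 = 0; EF_Task 2 = 10
ES_Task 3 = 0; EF_Task 3 = 12
ES_Task 4 = max(EF_Task 1=4, EF_Task 2=10) = 10; EF_Task 4 = 10+14 = 24
ES_Task 5 = 4; EF_Task 5 = 4+6 = 10
ES_Task 6 = max(EF_Task 1=4, EF_Task 2=10) = 10; EF_Task 6 = 10+9 = 19
ES_Task 7 = max(EF_Task 1=4, EF_Task 2=10) = 10; EF_Task 7 = 10+8 = 18
ES_Task 8 = max(EF_Task 1=4, EF_Task 3=12, EF_Task 4=24, EF_Task 5=10, EF_Task 6=19, EF_Task 7=18) = 24; EF_Task 8 = 24+9 = 33
Expected project duration μ = 33 weeks. Critical path: Task 2 → Task 4 → Task 8.

Variance along critical path = 1.778 + 0.444 + 1.000 = 3.222; σ = √3.222 = 1.795 weeks.
Z = (35 − 33) / 1.795 = 1.114
P(T ≤ 35) = Φ(1.114) ≈ 0.867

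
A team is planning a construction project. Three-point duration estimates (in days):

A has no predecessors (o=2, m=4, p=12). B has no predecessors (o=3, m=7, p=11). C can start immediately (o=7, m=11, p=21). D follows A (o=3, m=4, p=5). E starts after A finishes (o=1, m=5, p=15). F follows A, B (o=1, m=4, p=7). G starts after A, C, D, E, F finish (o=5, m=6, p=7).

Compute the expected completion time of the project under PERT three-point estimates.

18 days

te_A = (2 + 4·4 + 12)/6 = 30/6 = 5
te_B = (3 + 4·7 + 11)/6 = 42/6 = 7
te_C = (7 + 4·11 + 21)/6 = 72/6 = 12
te_D = (3 + 4·4 + 5)/6 = 24/6 = 4
te_E = (1 + 4·5 + 15)/6 = 36/6 = 6
te_F = (1 + 4·4 + 7)/6 = 24/6 = 4
te_G = (5 + 4·6 + 7)/6 = 36/6 = 6

Forward pass:
ES_A = 0; EF_A = 5
ES_B = 0; EF_B = 7
ES_C = 0; EF_C = 12
ES_D = 5; EF_D = 5+4 = 9
ES_E = 5; EF_E = 5+6 = 11
ES_F = max(EF_A=5, EF_B=7) = 7; EF_F = 7+4 = 11
ES_G = max(EF_A=5, EF_C=12, EF_D=9, EF_E=11, EF_F=11) = 12; EF_G = 12+6 = 18
Expected project duration μ = 18 days. Critical path: C → G.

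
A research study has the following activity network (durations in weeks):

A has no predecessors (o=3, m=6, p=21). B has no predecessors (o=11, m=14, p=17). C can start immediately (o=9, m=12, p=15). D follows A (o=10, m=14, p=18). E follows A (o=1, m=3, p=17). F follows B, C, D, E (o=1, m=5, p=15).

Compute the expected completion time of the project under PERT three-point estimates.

28 weeks

te_A = (3 + 4·6 + 21)/6 = 48/6 = 8
te_B = (11 + 4·14 + 17)/6 = 84/6 = 14
te_C = (9 + 4·12 + 15)/6 = 72/6 = 12
te_D = (10 + 4·14 + 18)/6 = 84/6 = 14
te_E = (1 + 4·3 + 17)/6 = 30/6 = 5
te_F = (1 + 4·5 + 15)/6 = 36/6 = 6

Forward pass:
ES_A = 0; EF_A = 8
ES_B = 0; EF_B = 14
ES_C = 0; EF_C = 12
ES_D = 8; EF_D = 8+14 = 22
ES_E = 8; EF_E = 8+5 = 13
ES_F = max(EF_B=14, EF_C=12, EF_D=22, EF_E=13) = 22; EF_F = 22+6 = 28
Expected project duration μ = 28 weeks. Critical path: A → D → F.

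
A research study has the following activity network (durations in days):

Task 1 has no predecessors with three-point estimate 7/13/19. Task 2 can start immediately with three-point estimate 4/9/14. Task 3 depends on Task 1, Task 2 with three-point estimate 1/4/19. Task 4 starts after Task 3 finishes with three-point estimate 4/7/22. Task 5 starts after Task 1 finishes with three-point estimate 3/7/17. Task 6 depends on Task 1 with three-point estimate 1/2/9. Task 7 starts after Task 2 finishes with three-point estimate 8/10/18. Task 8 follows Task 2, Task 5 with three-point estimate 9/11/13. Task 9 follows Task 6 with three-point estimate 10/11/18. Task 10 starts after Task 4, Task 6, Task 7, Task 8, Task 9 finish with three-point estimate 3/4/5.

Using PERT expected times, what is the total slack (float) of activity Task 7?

te_Task 1 = (7 + 4·13 + 19)/6 = 78/6 = 13
te_Task 2 = (4 + 4·9 + 14)/6 = 54/6 = 9
te_Task 3 = (1 + 4·4 + 19)/6 = 36/6 = 6
te_Task 4 = (4 + 4·7 + 22)/6 = 54/6 = 9
te_Task 5 = (3 + 4·7 + 17)/6 = 48/6 = 8
te_Task 6 = (1 + 4·2 + 9)/6 = 18/6 = 3
te_Task 7 = (8 + 4·10 + 18)/6 = 66/6 = 11
te_Task 8 = (9 + 4·11 + 13)/6 = 66/6 = 11
te_Task 9 = (10 + 4·11 + 18)/6 = 72/6 = 12
te_Task 10 = (3 + 4·4 + 5)/6 = 24/6 = 4

Forward pass:
ES_Task 1 = 0; EF_Task 1 = 13
ES_Task 2 = 0; EF_Task 2 = 9
ES_Task 3 = max(EF_Task 1=13, EF_Task 2=9) = 13; EF_Task 3 = 13+6 = 19
ES_Task 4 = 19; EF_Task 4 = 19+9 = 28
ES_Task 5 = 13; EF_Task 5 = 13+8 = 21
ES_Task 6 = 13; EF_Task 6 = 13+3 = 16
ES_Task 7 = 9; EF_Task 7 = 9+11 = 20
ES_Task 8 = max(EF_Task 2=9, EF_Task 5=21) = 21; EF_Task 8 = 21+11 = 32
ES_Task 9 = 16; EF_Task 9 = 16+12 = 28
ES_Task 10 = max(EF_Task 4=28, EF_Task 6=16, EF_Task 7=20, EF_Task 8=32, EF_Task 9=28) = 32; EF_Task 10 = 32+4 = 36
Expected project duration μ = 36 days. Critical path: Task 1 → Task 5 → Task 8 → Task 10.

Backward pass:
LF_Task 10 = 36; LS_Task 10 = 36−4 = 32
LF_Task 9 = LS_Task 10 = 32; LS_Task 9 = 32−12 = 20
LF_Task 8 = LS_Task 10 = 32; LS_Task 8 = 32−11 = 21
LF_Task 7 = LS_Task 10 = 32; LS_Task 7 = 32−11 = 21
LF_Task 6 = min(LS_Task 9=20, LS_Task 10=32) = 20; LS_Task 6 = 20−3 = 17
LF_Task 5 = LS_Task 8 = 21; LS_Task 5 = 21−8 = 13
LF_Task 4 = LS_Task 10 = 32; LS_Task 4 = 32−9 = 23
LF_Task 3 = LS_Task 4 = 23; LS_Task 3 = 23−6 = 17
LF_Task 2 = min(LS_Task 3=17, LS_Task 7=21, LS_Task 8=21) = 17; LS_Task 2 = 17−9 = 8
LF_Task 1 = min(LS_Task 3=17, LS_Task 5=13, LS_Task 6=17) = 13; LS_Task 1 = 13−13 = 0
Slack_Task 7 = LS_Task 7 − ES_Task 7 = 21 − 9 = 12

12 days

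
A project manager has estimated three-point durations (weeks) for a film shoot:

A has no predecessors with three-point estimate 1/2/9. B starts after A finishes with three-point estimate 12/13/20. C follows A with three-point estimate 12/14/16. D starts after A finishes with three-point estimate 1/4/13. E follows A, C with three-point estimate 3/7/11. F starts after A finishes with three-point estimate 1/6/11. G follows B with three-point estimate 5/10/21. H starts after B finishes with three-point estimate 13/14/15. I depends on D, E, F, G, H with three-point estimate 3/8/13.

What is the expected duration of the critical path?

te_A = (1 + 4·2 + 9)/6 = 18/6 = 3
te_B = (12 + 4·13 + 20)/6 = 84/6 = 14
te_C = (12 + 4·14 + 16)/6 = 84/6 = 14
te_D = (1 + 4·4 + 13)/6 = 30/6 = 5
te_E = (3 + 4·7 + 11)/6 = 42/6 = 7
te_F = (1 + 4·6 + 11)/6 = 36/6 = 6
te_G = (5 + 4·10 + 21)/6 = 66/6 = 11
te_H = (13 + 4·14 + 15)/6 = 84/6 = 14
te_I = (3 + 4·8 + 13)/6 = 48/6 = 8

Forward pass:
ES_A = 0; EF_A = 3
ES_B = 3; EF_B = 3+14 = 17
ES_C = 3; EF_C = 3+14 = 17
ES_D = 3; EF_D = 3+5 = 8
ES_E = max(EF_A=3, EF_C=17) = 17; EF_E = 17+7 = 24
ES_F = 3; EF_F = 3+6 = 9
ES_G = 17; EF_G = 17+11 = 28
ES_H = 17; EF_H = 17+14 = 31
ES_I = max(EF_D=8, EF_E=24, EF_F=9, EF_G=28, EF_H=31) = 31; EF_I = 31+8 = 39
Expected project duration μ = 39 weeks. Critical path: A → B → H → I.

39 weeks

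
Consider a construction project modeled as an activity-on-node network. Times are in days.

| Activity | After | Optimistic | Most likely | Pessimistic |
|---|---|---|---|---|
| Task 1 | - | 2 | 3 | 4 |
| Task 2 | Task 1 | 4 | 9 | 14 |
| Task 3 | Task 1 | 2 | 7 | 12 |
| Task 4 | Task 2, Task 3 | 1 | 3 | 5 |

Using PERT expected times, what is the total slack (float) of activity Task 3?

2 days

te_Task 1 = (2 + 4·3 + 4)/6 = 18/6 = 3
te_Task 2 = (4 + 4·9 + 14)/6 = 54/6 = 9
te_Task 3 = (2 + 4·7 + 12)/6 = 42/6 = 7
te_Task 4 = (1 + 4·3 + 5)/6 = 18/6 = 3

Forward pass:
ES_Task 1 = 0; EF_Task 1 = 3
ES_Task 2 = 3; EF_Task 2 = 3+9 = 12
ES_Task 3 = 3; EF_Task 3 = 3+7 = 10
ES_Task 4 = max(EF_Task 2=12, EF_Task 3=10) = 12; EF_Task 4 = 12+3 = 15
Expected project duration μ = 15 days. Critical path: Task 1 → Task 2 → Task 4.

Backward pass:
LF_Task 4 = 15; LS_Task 4 = 15−3 = 12
LF_Task 3 = LS_Task 4 = 12; LS_Task 3 = 12−7 = 5
LF_Task 2 = LS_Task 4 = 12; LS_Task 2 = 12−9 = 3
LF_Task 1 = min(LS_Task 2=3, LS_Task 3=5) = 3; LS_Task 1 = 3−3 = 0
Slack_Task 3 = LS_Task 3 − ES_Task 3 = 5 − 3 = 2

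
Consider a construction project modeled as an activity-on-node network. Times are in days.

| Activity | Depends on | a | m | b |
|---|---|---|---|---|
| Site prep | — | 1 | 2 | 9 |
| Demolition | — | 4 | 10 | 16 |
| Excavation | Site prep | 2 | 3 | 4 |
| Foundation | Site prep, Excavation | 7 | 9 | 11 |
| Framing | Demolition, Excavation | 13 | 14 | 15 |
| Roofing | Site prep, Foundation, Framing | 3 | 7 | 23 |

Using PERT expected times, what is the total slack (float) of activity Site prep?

te_Site prep = (1 + 4·2 + 9)/6 = 18/6 = 3
te_Demolition = (4 + 4·10 + 16)/6 = 60/6 = 10
te_Excavation = (2 + 4·3 + 4)/6 = 18/6 = 3
te_Foundation = (7 + 4·9 + 11)/6 = 54/6 = 9
te_Framing = (13 + 4·14 + 15)/6 = 84/6 = 14
te_Roofing = (3 + 4·7 + 23)/6 = 54/6 = 9

Forward pass:
ES_Site prep = 0; EF_Site prep = 3
ES_Demolition = 0; EF_Demolition = 10
ES_Excavation = 3; EF_Excavation = 3+3 = 6
ES_Foundation = max(EF_Site prep=3, EF_Excavation=6) = 6; EF_Foundation = 6+9 = 15
ES_Framing = max(EF_Demolition=10, EF_Excavation=6) = 10; EF_Framing = 10+14 = 24
ES_Roofing = max(EF_Site prep=3, EF_Foundation=15, EF_Framing=24) = 24; EF_Roofing = 24+9 = 33
Expected project duration μ = 33 days. Critical path: Demolition → Framing → Roofing.

Backward pass:
LF_Roofing = 33; LS_Roofing = 33−9 = 24
LF_Framing = LS_Roofing = 24; LS_Framing = 24−14 = 10
LF_Foundation = LS_Roofing = 24; LS_Foundation = 24−9 = 15
LF_Excavation = min(LS_Foundation=15, LS_Framing=10) = 10; LS_Excavation = 10−3 = 7
LF_Demolition = LS_Framing = 10; LS_Demolition = 10−10 = 0
LF_Site prep = min(LS_Excavation=7, LS_Foundation=15, LS_Roofing=24) = 7; LS_Site prep = 7−3 = 4
Slack_Site prep = LS_Site prep − ES_Site prep = 4 − 0 = 4

4 days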